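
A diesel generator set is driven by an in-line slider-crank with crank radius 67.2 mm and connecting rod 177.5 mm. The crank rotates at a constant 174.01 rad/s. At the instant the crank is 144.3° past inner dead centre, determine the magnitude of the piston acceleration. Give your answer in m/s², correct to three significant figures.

1370

ω = 174 rad/s
x(θ) = r cosθ + √(L² − r² sin²θ); with ω constant, a = ω²·d²x/dθ².
d²x/dθ² = −r cosθ − r²(cos2θ)/√u − r⁴ sin²2θ/(4u^{3/2}),  u = L² − r² sin²θ = 0.0299685 m².
Substituting r = 0.0672 m, L = 0.1775 m, θ = 144.3°: d²x/dθ² = +0.045369 m.
a = ω²·d²x/dθ² = (174)²·(+0.045369) = +1373.7 m/s²;  |a| = 1373.7 m/s².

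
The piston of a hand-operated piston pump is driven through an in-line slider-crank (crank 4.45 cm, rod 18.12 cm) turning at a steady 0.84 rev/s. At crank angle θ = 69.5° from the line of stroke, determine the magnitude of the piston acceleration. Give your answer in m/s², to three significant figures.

ω = 2π·0.84 = 5.278 rad/s
x(θ) = r cosθ + √(L² − r² sin²θ); with ω constant, a = ω²·d²x/dθ².
d²x/dθ² = −r cosθ − r²(cos2θ)/√u − r⁴ sin²2θ/(4u^{3/2}),  u = L² − r² sin²θ = 0.0310961 m².
Substituting r = 0.0445 m, L = 0.1812 m, θ = 69.5°: d²x/dθ² = -0.007186 m.
a = ω²·d²x/dθ² = (5.278)²·(-0.007186) = -0.20017 m/s²;  |a| = 0.20017 m/s².

0.200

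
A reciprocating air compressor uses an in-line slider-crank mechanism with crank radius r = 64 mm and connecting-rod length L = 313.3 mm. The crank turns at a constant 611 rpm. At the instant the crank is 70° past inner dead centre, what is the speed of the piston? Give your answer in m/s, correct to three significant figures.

ω = 2π·611/60 = 63.98 rad/s
For an in-line slider-crank, x = r cosθ + √(L² − r² sin²θ), so v = −rω sinθ·[1 + r cosθ/√(L² − r² sin²θ)].
With r = 0.064 m, L = 0.3133 m, θ = 70°: √(L² − r² sin²θ) = 0.30747 m.
v = −0.064·63.98·0.93969·[1 + 0.064·0.34202/0.30747] = -4.1219 m/s.
|v| = 4.1219 m/s.

4.12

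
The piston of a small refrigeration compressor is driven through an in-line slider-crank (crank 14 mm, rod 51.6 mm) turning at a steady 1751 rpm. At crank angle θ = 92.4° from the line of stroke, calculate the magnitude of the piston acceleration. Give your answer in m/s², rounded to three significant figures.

152

ω = 2π·1751/60 = 183.4 rad/s
x(θ) = r cosθ + √(L² − r² sin²θ); with ω constant, a = ω²·d²x/dθ².
d²x/dθ² = −r cosθ − r²(cos2θ)/√u − r⁴ sin²2θ/(4u^{3/2}),  u = L² − r² sin²θ = 0.0024669 m².
Substituting r = 0.014 m, L = 0.0516 m, θ = 92.4°: d²x/dθ² = +0.0045181 m.
a = ω²·d²x/dθ² = (183.4)²·(+0.0045181) = +151.91 m/s²;  |a| = 151.91 m/s².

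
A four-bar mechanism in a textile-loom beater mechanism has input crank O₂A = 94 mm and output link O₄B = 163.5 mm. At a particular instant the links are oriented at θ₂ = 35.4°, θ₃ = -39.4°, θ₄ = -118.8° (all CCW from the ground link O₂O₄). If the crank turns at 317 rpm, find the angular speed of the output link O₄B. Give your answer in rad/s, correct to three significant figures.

ω₂ = 33.2 rad/s (from 317 rpm).
Differentiating the loop-closure r₂e^{iθ₂}+r₃e^{iθ₃}=r₁+r₄e^{iθ₄} gives r₂ω₂e^{iθ₂}+r₃ω₃e^{iθ₃}=r₄ω₄e^{iθ₄}.
Eliminating the other unknown: ω₄ = r₂ω₂ sin(θ₂−θ₃) / [r₄ sin(θ₄−θ₃)].
Numerator sine = +0.96502; denominator sine = -0.98294.
Result = 0.094·33.2·(+0.96502) / (0.1635·(-0.98294)) = -18.737 rad/s; magnitude 18.737 rad/s.

18.7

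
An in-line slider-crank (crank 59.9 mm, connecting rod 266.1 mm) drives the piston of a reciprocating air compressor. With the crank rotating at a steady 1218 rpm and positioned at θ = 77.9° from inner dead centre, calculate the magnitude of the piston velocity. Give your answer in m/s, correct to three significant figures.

7.83

ω = 2π·1218/60 = 127.5 rad/s
For an in-line slider-crank, x = r cosθ + √(L² − r² sin²θ), so v = −rω sinθ·[1 + r cosθ/√(L² − r² sin²θ)].
With r = 0.0599 m, L = 0.2661 m, θ = 77.9°: √(L² − r² sin²θ) = 0.25957 m.
v = −0.0599·127.5·0.97778·[1 + 0.0599·0.20962/0.25957] = -7.8318 m/s.
|v| = 7.8318 m/s.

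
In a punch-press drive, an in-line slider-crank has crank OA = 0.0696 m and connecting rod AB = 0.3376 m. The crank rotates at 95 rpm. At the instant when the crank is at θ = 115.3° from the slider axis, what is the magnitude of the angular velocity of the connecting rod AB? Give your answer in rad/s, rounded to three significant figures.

ω = 9.948 rad/s (converted from 95 rpm).
The rod makes angle φ with the slider axis where L sinφ = r sinθ; differentiating, L cosφ·φ̇ = r ω cosθ.
L cosφ = √(L² − r² sin²θ) = 0.33168 m.
|ω_rod| = r ω |cosθ| / √(L² − r² sin²θ) = 0.0696·9.948·0.42736/0.33168 = 0.89213 rad/s.

0.892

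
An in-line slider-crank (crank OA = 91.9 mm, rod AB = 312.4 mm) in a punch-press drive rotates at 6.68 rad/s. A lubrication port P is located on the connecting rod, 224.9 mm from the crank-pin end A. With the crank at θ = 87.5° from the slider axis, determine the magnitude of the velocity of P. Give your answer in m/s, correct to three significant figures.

0.619

ω = 6.68 rad/s.  Crank-pin speed |V_A| = rω = 0.61389 m/s, perpendicular to OA.
Rod angle: sinφ = −(r/L) sinθ ⇒ φ = -17.091°; ω_rod = −rω cosθ/√(L²−r²sin²θ) = -0.089676 rad/s.
V_P = V_A + ω_rod × AP, with AP = 0.2249 m along the rod.
Components: V_Px = −rω sinθ − a·ω_rod·sinφ = -0.61924 m/s;  V_Py = rω cosθ + a·ω_rod·cosφ = +0.0075001 m/s.
|V_P| = √(V_Px² + V_Py²) = 0.61928 m/s.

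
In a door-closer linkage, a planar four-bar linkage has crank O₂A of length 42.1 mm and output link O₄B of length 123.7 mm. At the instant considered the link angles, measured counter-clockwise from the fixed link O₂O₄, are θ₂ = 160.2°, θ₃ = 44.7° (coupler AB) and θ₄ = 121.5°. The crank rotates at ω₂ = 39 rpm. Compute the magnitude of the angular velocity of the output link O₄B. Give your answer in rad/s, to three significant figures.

1.29

ω₂ = 4.084 rad/s (from 39 rpm).
Differentiating the loop-closure r₂e^{iθ₂}+r₃e^{iθ₃}=r₁+r₄e^{iθ₄} gives r₂ω₂e^{iθ₂}+r₃ω₃e^{iθ₃}=r₄ω₄e^{iθ₄}.
Eliminating the other unknown: ω₄ = r₂ω₂ sin(θ₂−θ₃) / [r₄ sin(θ₄−θ₃)].
Numerator sine = +0.90259; denominator sine = +0.97358.
Result = 0.0421·4.084·(+0.90259) / (0.1237·(+0.97358)) = +1.2886 rad/s; magnitude 1.2886 rad/s.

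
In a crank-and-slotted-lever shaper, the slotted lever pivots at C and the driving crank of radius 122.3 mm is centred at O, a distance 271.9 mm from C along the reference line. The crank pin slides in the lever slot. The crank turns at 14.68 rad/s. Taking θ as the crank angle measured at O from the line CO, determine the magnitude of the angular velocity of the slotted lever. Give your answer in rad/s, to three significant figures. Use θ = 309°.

ω = 14.68 rad/s
Crank pin A relative to C: A = (d + r cosθ, r sinθ); lever angle φ = atan2(r sinθ, d + r cosθ).
Differentiating tanφ: φ̇ = rω(d cosθ + r)/(d² + r² + 2dr cosθ).
d² + r² + 2dr cosθ = |CA|² = 0.130741 m²;  d cosθ + r = +0.29341 m.
|ω_lever| = |0.1223·14.68·+0.29341| / 0.130741 = 4.0292 rad/s.

4.03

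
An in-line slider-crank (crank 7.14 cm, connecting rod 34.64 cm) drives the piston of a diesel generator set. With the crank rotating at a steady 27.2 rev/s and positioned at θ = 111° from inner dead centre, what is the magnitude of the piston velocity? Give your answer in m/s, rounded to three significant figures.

10.5

ω = 2π·27.2 = 170.9 rad/s
For an in-line slider-crank, x = r cosθ + √(L² − r² sin²θ), so v = −rω sinθ·[1 + r cosθ/√(L² − r² sin²θ)].
With r = 0.0714 m, L = 0.3464 m, θ = 111°: √(L² − r² sin²θ) = 0.33993 m.
v = −0.0714·170.9·0.93358·[1 + 0.0714·-0.35837/0.33993] = -10.534 m/s.
|v| = 10.534 m/s.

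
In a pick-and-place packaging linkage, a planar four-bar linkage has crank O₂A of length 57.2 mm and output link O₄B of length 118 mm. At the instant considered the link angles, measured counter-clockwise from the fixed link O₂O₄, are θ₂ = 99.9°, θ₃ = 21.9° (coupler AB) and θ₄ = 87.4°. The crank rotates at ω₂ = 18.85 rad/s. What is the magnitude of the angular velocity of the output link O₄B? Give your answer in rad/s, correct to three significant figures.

9.82

ω₂ = 18.85 rad/s
Differentiating the loop-closure r₂e^{iθ₂}+r₃e^{iθ₃}=r₁+r₄e^{iθ₄} gives r₂ω₂e^{iθ₂}+r₃ω₃e^{iθ₃}=r₄ω₄e^{iθ₄}.
Eliminating the other unknown: ω₄ = r₂ω₂ sin(θ₂−θ₃) / [r₄ sin(θ₄−θ₃)].
Numerator sine = +0.97815; denominator sine = +0.90996.
Result = 0.0572·18.85·(+0.97815) / (0.118·(+0.90996)) = +9.8222 rad/s; magnitude 9.8222 rad/s.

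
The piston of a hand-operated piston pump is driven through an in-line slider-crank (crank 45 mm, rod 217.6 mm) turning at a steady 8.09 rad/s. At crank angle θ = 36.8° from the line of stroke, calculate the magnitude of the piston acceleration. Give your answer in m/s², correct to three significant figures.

ω = 8.09 rad/s
x(θ) = r cosθ + √(L² − r² sin²θ); with ω constant, a = ω²·d²x/dθ².
d²x/dθ² = −r cosθ − r²(cos2θ)/√u − r⁴ sin²2θ/(4u^{3/2}),  u = L² − r² sin²θ = 0.0466231 m².
Substituting r = 0.045 m, L = 0.2176 m, θ = 36.8°: d²x/dθ² = -0.038775 m.
a = ω²·d²x/dθ² = (8.09)²·(-0.038775) = -2.5377 m/s²;  |a| = 2.5377 m/s².

2.54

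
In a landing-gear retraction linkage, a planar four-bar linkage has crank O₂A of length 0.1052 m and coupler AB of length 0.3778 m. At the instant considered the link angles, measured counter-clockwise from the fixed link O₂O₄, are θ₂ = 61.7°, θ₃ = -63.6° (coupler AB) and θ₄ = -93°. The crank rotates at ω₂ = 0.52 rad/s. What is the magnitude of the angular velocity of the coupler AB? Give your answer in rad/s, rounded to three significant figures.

ω₂ = 0.52 rad/s
Differentiating the loop-closure r₂e^{iθ₂}+r₃e^{iθ₃}=r₁+r₄e^{iθ₄} gives r₂ω₂e^{iθ₂}+r₃ω₃e^{iθ₃}=r₄ω₄e^{iθ₄}.
Eliminating the other unknown: ω₃ = r₂ω₂ sin(θ₄−θ₂) / [r₃ sin(θ₃−θ₄)].
Numerator sine = -0.42736; denominator sine = +0.49090.
Result = 0.1052·0.52·(-0.42736) / (0.3778·(+0.49090)) = -0.12605 rad/s; magnitude 0.12605 rad/s.

0.126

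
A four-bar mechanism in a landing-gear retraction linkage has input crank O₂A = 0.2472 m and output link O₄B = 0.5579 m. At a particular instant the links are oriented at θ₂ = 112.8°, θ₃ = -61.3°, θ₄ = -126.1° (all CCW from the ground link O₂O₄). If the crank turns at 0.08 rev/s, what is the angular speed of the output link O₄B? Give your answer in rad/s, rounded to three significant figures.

0.0253

ω₂ = 0.5027 rad/s (from 0.08 rev/s).
Differentiating the loop-closure r₂e^{iθ₂}+r₃e^{iθ₃}=r₁+r₄e^{iθ₄} gives r₂ω₂e^{iθ₂}+r₃ω₃e^{iθ₃}=r₄ω₄e^{iθ₄}.
Eliminating the other unknown: ω₄ = r₂ω₂ sin(θ₂−θ₃) / [r₄ sin(θ₄−θ₃)].
Numerator sine = +0.10279; denominator sine = -0.90483.
Result = 0.2472·0.5027·(+0.10279) / (0.5579·(-0.90483)) = -0.025302 rad/s; magnitude 0.025302 rad/s.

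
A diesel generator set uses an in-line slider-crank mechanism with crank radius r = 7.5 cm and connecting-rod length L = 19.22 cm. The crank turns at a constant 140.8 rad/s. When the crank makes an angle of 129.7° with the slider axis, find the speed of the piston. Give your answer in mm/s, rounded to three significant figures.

ω = 140.8 rad/s
For an in-line slider-crank, x = r cosθ + √(L² − r² sin²θ), so v = −rω sinθ·[1 + r cosθ/√(L² − r² sin²θ)].
With r = 0.075 m, L = 0.1922 m, θ = 129.7°: √(L² − r² sin²θ) = 0.18333 m.
v = −0.075·140.8·0.76940·[1 + 0.075·-0.63877/0.18333] = -6.0017 m/s.
|v| = 6.0017 m/s = 6001.7 mm/s.

6000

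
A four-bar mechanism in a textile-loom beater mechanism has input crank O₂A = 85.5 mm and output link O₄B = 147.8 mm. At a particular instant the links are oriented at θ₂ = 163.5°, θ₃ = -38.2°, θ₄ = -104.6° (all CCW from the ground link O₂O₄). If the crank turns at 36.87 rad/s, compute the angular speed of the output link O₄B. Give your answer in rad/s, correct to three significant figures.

8.61

ω₂ = 36.87 rad/s
Differentiating the loop-closure r₂e^{iθ₂}+r₃e^{iθ₃}=r₁+r₄e^{iθ₄} gives r₂ω₂e^{iθ₂}+r₃ω₃e^{iθ₃}=r₄ω₄e^{iθ₄}.
Eliminating the other unknown: ω₄ = r₂ω₂ sin(θ₂−θ₃) / [r₄ sin(θ₄−θ₃)].
Numerator sine = -0.36975; denominator sine = -0.91636.
Result = 0.0855·36.87·(-0.36975) / (0.1478·(-0.91636)) = +8.606 rad/s; magnitude 8.606 rad/s.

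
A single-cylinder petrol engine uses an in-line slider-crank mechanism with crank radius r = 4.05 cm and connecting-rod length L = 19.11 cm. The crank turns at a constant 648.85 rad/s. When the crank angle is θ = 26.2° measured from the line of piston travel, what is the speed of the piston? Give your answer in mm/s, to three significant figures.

13800

ω = 648.9 rad/s
For an in-line slider-crank, x = r cosθ + √(L² − r² sin²θ), so v = −rω sinθ·[1 + r cosθ/√(L² − r² sin²θ)].
With r = 0.0405 m, L = 0.1911 m, θ = 26.2°: √(L² − r² sin²θ) = 0.19026 m.
v = −0.0405·648.9·0.44151·[1 + 0.0405·0.89726/0.19026] = -13.818 m/s.
|v| = 13.818 m/s = 13818 mm/s.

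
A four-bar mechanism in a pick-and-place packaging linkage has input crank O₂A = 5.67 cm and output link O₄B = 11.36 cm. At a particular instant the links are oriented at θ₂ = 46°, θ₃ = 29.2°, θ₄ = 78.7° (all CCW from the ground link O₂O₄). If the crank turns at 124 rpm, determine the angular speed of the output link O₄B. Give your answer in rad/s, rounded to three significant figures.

2.46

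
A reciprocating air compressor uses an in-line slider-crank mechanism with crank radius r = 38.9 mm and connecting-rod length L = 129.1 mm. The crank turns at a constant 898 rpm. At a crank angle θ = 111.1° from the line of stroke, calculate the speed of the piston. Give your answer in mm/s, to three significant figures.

3030

ω = 2π·898/60 = 94.04 rad/s
For an in-line slider-crank, x = r cosθ + √(L² − r² sin²θ), so v = −rω sinθ·[1 + r cosθ/√(L² − r² sin²θ)].
With r = 0.0389 m, L = 0.1291 m, θ = 111.1°: √(L² − r² sin²θ) = 0.12389 m.
v = −0.0389·94.04·0.93295·[1 + 0.0389·-0.36000/0.12389] = -3.0271 m/s.
|v| = 3.0271 m/s = 3027.1 mm/s.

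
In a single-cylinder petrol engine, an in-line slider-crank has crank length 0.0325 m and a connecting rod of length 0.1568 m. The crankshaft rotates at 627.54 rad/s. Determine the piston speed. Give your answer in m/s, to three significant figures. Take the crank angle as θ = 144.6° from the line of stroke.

ω = 627.5 rad/s
For an in-line slider-crank, x = r cosθ + √(L² − r² sin²θ), so v = −rω sinθ·[1 + r cosθ/√(L² − r² sin²θ)].
With r = 0.0325 m, L = 0.1568 m, θ = 144.6°: √(L² − r² sin²θ) = 0.15567 m.
v = −0.0325·627.5·0.57928·[1 + 0.0325·-0.81513/0.15567] = -9.8038 m/s.
|v| = 9.8038 m/s.

9.80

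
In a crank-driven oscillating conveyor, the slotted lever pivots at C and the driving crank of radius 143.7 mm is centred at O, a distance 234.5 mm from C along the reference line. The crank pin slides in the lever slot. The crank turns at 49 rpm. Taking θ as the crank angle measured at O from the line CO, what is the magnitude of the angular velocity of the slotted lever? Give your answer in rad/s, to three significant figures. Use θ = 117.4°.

ω = 5.131 rad/s (from 49 rpm).
Crank pin A relative to C: A = (d + r cosθ, r sinθ); lever angle φ = atan2(r sinθ, d + r cosθ).
Differentiating tanφ: φ̇ = rω(d cosθ + r)/(d² + r² + 2dr cosθ).
d² + r² + 2dr cosθ = |CA|² = 0.0446246 m²;  d cosθ + r = +0.035783 m.
|ω_lever| = |0.1437·5.131·+0.035783| / 0.0446246 = 0.59127 rad/s.

0.591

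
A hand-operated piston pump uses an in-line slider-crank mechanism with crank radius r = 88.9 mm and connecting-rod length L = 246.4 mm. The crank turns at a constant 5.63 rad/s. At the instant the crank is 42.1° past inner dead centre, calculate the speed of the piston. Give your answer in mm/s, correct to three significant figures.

428

ω = 5.63 rad/s
For an in-line slider-crank, x = r cosθ + √(L² − r² sin²θ), so v = −rω sinθ·[1 + r cosθ/√(L² − r² sin²θ)].
With r = 0.0889 m, L = 0.2464 m, θ = 42.1°: √(L² − r² sin²θ) = 0.23908 m.
v = −0.0889·5.63·0.67043·[1 + 0.0889·0.74198/0.23908] = -0.42813 m/s.
|v| = 0.42813 m/s = 428.13 mm/s.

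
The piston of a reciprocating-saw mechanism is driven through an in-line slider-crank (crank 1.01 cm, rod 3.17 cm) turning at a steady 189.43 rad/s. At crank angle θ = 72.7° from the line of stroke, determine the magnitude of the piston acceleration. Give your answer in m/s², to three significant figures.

9.09

ω = 189.4 rad/s
x(θ) = r cosθ + √(L² − r² sin²θ); with ω constant, a = ω²·d²x/dθ².
d²x/dθ² = −r cosθ − r²(cos2θ)/√u − r⁴ sin²2θ/(4u^{3/2}),  u = L² − r² sin²θ = 0.000911901 m².
Substituting r = 0.0101 m, L = 0.0317 m, θ = 72.7°: d²x/dθ² = -0.00025333 m.
a = ω²·d²x/dθ² = (189.4)²·(-0.00025333) = -9.0906 m/s²;  |a| = 9.0906 m/s².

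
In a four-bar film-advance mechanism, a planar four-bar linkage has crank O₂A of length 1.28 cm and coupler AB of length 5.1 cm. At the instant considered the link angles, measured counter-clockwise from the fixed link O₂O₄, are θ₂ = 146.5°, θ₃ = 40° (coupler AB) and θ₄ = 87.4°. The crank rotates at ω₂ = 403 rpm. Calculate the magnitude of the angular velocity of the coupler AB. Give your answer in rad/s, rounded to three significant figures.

ω₂ = 42.2 rad/s (from 403 rpm).
Differentiating the loop-closure r₂e^{iθ₂}+r₃e^{iθ₃}=r₁+r₄e^{iθ₄} gives r₂ω₂e^{iθ₂}+r₃ω₃e^{iθ₃}=r₄ω₄e^{iθ₄}.
Eliminating the other unknown: ω₃ = r₂ω₂ sin(θ₄−θ₂) / [r₃ sin(θ₃−θ₄)].
Numerator sine = -0.85806; denominator sine = -0.73610.
Result = 0.0128·42.2·(-0.85806) / (0.051·(-0.73610)) = +12.347 rad/s; magnitude 12.347 rad/s.

12.3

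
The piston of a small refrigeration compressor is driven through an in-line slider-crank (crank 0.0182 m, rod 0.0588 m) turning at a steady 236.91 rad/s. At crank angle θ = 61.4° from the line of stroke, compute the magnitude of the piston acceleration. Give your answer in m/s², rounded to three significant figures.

ω = 236.9 rad/s
x(θ) = r cosθ + √(L² − r² sin²θ); with ω constant, a = ω²·d²x/dθ².
d²x/dθ² = −r cosθ − r²(cos2θ)/√u − r⁴ sin²2θ/(4u^{3/2}),  u = L² − r² sin²θ = 0.0032021 m².
Substituting r = 0.0182 m, L = 0.0588 m, θ = 61.4°: d²x/dθ² = -0.0056482 m.
a = ω²·d²x/dθ² = (236.9)²·(-0.0056482) = -317.01 m/s²;  |a| = 317.01 m/s².

317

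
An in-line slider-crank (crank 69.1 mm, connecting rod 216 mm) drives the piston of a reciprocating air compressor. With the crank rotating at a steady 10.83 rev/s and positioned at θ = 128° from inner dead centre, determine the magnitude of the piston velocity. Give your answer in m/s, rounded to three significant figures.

ω = 2π·10.8 = 68.05 rad/s
For an in-line slider-crank, x = r cosθ + √(L² − r² sin²θ), so v = −rω sinθ·[1 + r cosθ/√(L² − r² sin²θ)].
With r = 0.0691 m, L = 0.216 m, θ = 128°: √(L² − r² sin²θ) = 0.20902 m.
v = −0.0691·68.05·0.78801·[1 + 0.0691·-0.61566/0.20902] = -2.9511 m/s.
|v| = 2.9511 m/s.

2.95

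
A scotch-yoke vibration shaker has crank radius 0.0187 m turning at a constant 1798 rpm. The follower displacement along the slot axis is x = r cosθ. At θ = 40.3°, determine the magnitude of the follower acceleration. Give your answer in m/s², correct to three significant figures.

506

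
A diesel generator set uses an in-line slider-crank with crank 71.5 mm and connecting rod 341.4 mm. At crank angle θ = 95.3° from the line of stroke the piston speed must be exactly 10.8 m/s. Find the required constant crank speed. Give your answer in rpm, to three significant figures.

1480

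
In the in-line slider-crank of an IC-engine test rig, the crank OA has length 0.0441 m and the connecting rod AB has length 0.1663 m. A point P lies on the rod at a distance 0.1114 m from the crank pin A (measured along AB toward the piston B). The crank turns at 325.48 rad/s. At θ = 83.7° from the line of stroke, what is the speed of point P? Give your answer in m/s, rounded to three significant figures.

14.6

ω = 325.5 rad/s.  Crank-pin speed |V_A| = rω = 14.354 m/s, perpendicular to OA.
Rod angle: sinφ = −(r/L) sinθ ⇒ φ = -15.283°; ω_rod = −rω cosθ/√(L²−r²sin²θ) = -9.8186 rad/s.
V_P = V_A + ω_rod × AP, with AP = 0.1114 m along the rod.
Components: V_Px = −rω sinθ − a·ω_rod·sinφ = -14.555 m/s;  V_Py = rω cosθ + a·ω_rod·cosφ = +0.51998 m/s.
|V_P| = √(V_Px² + V_Py²) = 14.565 m/s.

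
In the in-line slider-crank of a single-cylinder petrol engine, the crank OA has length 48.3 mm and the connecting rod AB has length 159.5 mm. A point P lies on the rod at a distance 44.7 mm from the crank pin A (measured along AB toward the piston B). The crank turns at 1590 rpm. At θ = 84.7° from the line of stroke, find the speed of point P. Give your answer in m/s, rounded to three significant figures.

ω = 166.5 rad/s.  Crank-pin speed |V_A| = rω = 8.0422 m/s, perpendicular to OA.
Rod angle: sinφ = −(r/L) sinθ ⇒ φ = -17.549°; ω_rod = −rω cosθ/√(L²−r²sin²θ) = -4.8848 rad/s.
V_P = V_A + ω_rod × AP, with AP = 0.0447 m along the rod.
Components: V_Px = −rω sinθ − a·ω_rod·sinφ = -8.0736 m/s;  V_Py = rω cosθ + a·ω_rod·cosφ = +0.53467 m/s.
|V_P| = √(V_Px² + V_Py²) = 8.0913 m/s.

8.09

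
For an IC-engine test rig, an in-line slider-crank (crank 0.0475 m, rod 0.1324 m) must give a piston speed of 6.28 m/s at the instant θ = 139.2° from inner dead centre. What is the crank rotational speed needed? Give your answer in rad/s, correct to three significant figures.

281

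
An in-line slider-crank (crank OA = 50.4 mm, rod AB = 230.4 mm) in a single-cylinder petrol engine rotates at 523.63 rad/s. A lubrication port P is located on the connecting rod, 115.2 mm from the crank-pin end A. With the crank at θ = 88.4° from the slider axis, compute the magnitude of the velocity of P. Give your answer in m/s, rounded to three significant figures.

26.5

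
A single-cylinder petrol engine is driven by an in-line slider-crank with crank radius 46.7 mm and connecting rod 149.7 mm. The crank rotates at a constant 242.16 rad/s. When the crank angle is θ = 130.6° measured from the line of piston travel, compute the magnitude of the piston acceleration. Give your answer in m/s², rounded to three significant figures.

1890

ω = 242.2 rad/s
x(θ) = r cosθ + √(L² − r² sin²θ); with ω constant, a = ω²·d²x/dθ².
d²x/dθ² = −r cosθ − r²(cos2θ)/√u − r⁴ sin²2θ/(4u^{3/2}),  u = L² − r² sin²θ = 0.0211528 m².
Substituting r = 0.0467 m, L = 0.1497 m, θ = 130.6°: d²x/dθ² = +0.032308 m.
a = ω²·d²x/dθ² = (242.2)²·(+0.032308) = +1894.6 m/s²;  |a| = 1894.6 m/s².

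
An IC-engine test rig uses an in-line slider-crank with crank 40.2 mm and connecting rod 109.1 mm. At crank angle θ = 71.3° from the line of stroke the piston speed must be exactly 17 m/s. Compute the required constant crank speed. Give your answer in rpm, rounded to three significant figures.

3790

For an in-line slider-crank, |v_piston| = rω|sinθ|·[1 + r cosθ/√(L² − r² sin²θ)].
With r = 0.0402 m, L = 0.1091 m, θ = 71.3°: the bracketed kinematic factor |dx/dθ| = 0.042878 m.
ω = v/|dx/dθ| = 17/0.042878 = 396.47 rad/s.
N = 60ω/(2π) = 3786 rpm.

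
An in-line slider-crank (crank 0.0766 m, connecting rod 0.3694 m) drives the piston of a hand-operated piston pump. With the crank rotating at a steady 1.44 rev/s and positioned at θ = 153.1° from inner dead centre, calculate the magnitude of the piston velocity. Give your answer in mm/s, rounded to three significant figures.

ω = 2π·1.44 = 9.048 rad/s
For an in-line slider-crank, x = r cosθ + √(L² − r² sin²θ), so v = −rω sinθ·[1 + r cosθ/√(L² − r² sin²θ)].
With r = 0.0766 m, L = 0.3694 m, θ = 153.1°: √(L² − r² sin²θ) = 0.36777 m.
v = −0.0766·9.048·0.45243·[1 + 0.0766·-0.89180/0.36777] = -0.25532 m/s.
|v| = 0.25532 m/s = 255.32 mm/s.

255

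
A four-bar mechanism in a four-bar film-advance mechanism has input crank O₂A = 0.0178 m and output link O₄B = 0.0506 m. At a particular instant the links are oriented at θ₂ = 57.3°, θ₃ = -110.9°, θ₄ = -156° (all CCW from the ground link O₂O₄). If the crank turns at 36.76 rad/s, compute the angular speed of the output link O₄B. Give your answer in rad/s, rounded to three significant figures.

3.73

ω₂ = 36.76 rad/s
Differentiating the loop-closure r₂e^{iθ₂}+r₃e^{iθ₃}=r₁+r₄e^{iθ₄} gives r₂ω₂e^{iθ₂}+r₃ω₃e^{iθ₃}=r₄ω₄e^{iθ₄}.
Eliminating the other unknown: ω₄ = r₂ω₂ sin(θ₂−θ₃) / [r₄ sin(θ₄−θ₃)].
Numerator sine = +0.20450; denominator sine = -0.70834.
Result = 0.0178·36.76·(+0.20450) / (0.0506·(-0.70834)) = -3.7333 rad/s; magnitude 3.7333 rad/s.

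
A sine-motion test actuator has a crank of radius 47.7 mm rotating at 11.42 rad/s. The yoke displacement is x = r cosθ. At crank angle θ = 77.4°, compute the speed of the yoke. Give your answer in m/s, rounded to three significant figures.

0.532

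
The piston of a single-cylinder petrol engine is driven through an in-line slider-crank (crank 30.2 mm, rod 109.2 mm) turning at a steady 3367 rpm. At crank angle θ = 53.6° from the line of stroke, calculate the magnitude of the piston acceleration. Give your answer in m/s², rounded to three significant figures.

1930

ω = 2π·3367/60 = 352.6 rad/s
x(θ) = r cosθ + √(L² − r² sin²θ); with ω constant, a = ω²·d²x/dθ².
d²x/dθ² = −r cosθ − r²(cos2θ)/√u − r⁴ sin²2θ/(4u^{3/2}),  u = L² − r² sin²θ = 0.0113338 m².
Substituting r = 0.0302 m, L = 0.1092 m, θ = 53.6°: d²x/dθ² = -0.015545 m.
a = ω²·d²x/dθ² = (352.6)²·(-0.015545) = -1932.6 m/s²;  |a| = 1932.6 m/s².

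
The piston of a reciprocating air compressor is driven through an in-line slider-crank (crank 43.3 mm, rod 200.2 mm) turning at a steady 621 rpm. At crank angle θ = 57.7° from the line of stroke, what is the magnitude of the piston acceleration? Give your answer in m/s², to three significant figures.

81.0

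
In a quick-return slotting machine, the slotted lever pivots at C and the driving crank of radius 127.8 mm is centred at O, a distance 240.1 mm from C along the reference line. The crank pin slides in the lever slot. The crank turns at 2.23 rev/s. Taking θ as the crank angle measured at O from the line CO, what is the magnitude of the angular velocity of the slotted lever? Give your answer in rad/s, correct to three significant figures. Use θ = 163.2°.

12.0

ω = 14.01 rad/s (from 2.23 rev/s).
Crank pin A relative to C: A = (d + r cosθ, r sinθ); lever angle φ = atan2(r sinθ, d + r cosθ).
Differentiating tanφ: φ̇ = rω(d cosθ + r)/(d² + r² + 2dr cosθ).
d² + r² + 2dr cosθ = |CA|² = 0.0152306 m²;  d cosθ + r = -0.10205 m.
|ω_lever| = |0.1278·14.01·-0.10205| / 0.0152306 = 11.998 rad/s.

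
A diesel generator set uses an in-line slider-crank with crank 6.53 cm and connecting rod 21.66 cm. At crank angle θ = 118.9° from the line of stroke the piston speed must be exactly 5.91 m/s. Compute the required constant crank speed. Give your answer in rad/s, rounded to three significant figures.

122

For an in-line slider-crank, |v_piston| = rω|sinθ|·[1 + r cosθ/√(L² − r² sin²θ)].
With r = 0.0653 m, L = 0.2166 m, θ = 118.9°: the bracketed kinematic factor |dx/dθ| = 0.048532 m.
ω = v/|dx/dθ| = 5.91/0.048532 = 121.77 rad/s.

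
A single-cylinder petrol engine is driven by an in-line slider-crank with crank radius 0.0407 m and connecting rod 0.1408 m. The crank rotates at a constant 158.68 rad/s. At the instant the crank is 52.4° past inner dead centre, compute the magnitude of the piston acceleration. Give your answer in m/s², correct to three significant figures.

ω = 158.7 rad/s
x(θ) = r cosθ + √(L² − r² sin²θ); with ω constant, a = ω²·d²x/dθ².
d²x/dθ² = −r cosθ − r²(cos2θ)/√u − r⁴ sin²2θ/(4u^{3/2}),  u = L² − r² sin²θ = 0.0187848 m².
Substituting r = 0.0407 m, L = 0.1408 m, θ = 52.4°: d²x/dθ² = -0.021995 m.
a = ω²·d²x/dθ² = (158.7)²·(-0.021995) = -553.81 m/s²;  |a| = 553.81 m/s².

554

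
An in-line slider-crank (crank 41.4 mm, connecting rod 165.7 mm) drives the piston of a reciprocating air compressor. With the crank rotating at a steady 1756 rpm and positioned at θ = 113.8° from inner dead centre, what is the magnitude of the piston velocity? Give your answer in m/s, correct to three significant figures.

6.24

ω = 2π·1756/60 = 183.9 rad/s
For an in-line slider-crank, x = r cosθ + √(L² − r² sin²θ), so v = −rω sinθ·[1 + r cosθ/√(L² − r² sin²θ)].
With r = 0.0414 m, L = 0.1657 m, θ = 113.8°: √(L² − r² sin²θ) = 0.16131 m.
v = −0.0414·183.9·0.91496·[1 + 0.0414·-0.40355/0.16131] = -6.2441 m/s.
|v| = 6.2441 m/s.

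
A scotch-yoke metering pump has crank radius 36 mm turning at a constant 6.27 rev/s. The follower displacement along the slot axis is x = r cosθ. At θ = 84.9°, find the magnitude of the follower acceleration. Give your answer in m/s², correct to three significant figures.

ω = 39.4 rad/s (from 6.27 rev/s).
x = r cosθ ⇒ ẍ = −rω² cosθ (ω constant).
|a| = rω²|cosθ| = 0.036·(39.4)²·|cos 84.9°| = 4.9667 m/s².

4.97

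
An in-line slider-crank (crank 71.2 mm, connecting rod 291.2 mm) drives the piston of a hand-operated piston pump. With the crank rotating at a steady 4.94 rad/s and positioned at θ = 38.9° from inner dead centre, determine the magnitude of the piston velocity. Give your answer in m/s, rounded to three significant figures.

0.263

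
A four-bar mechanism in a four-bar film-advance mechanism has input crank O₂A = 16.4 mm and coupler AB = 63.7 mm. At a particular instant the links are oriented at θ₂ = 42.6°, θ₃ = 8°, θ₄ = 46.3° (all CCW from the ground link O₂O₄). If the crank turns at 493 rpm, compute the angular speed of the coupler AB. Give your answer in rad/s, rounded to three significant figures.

1.38

ω₂ = 51.63 rad/s (from 493 rpm).
Differentiating the loop-closure r₂e^{iθ₂}+r₃e^{iθ₃}=r₁+r₄e^{iθ₄} gives r₂ω₂e^{iθ₂}+r₃ω₃e^{iθ₃}=r₄ω₄e^{iθ₄}.
Eliminating the other unknown: ω₃ = r₂ω₂ sin(θ₄−θ₂) / [r₃ sin(θ₃−θ₄)].
Numerator sine = +0.06453; denominator sine = -0.61978.
Result = 0.0164·51.63·(+0.06453) / (0.0637·(-0.61978)) = -1.3839 rad/s; magnitude 1.3839 rad/s.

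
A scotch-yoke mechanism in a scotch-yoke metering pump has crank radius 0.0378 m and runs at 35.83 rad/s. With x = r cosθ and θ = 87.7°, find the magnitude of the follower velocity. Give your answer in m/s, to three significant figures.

ω = 35.83 rad/s
x = r cosθ ⇒ ẋ = −rω sinθ.
|v| = rω|sinθ| = 0.0378·35.83·|sin 87.7°| = 1.3533 m/s.

1.35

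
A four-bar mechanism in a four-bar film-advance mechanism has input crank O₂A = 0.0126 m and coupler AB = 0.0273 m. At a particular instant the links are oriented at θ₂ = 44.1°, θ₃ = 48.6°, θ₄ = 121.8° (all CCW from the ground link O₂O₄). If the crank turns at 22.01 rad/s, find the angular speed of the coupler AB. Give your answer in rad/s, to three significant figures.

10.4

ω₂ = 22.01 rad/s
Differentiating the loop-closure r₂e^{iθ₂}+r₃e^{iθ₃}=r₁+r₄e^{iθ₄} gives r₂ω₂e^{iθ₂}+r₃ω₃e^{iθ₃}=r₄ω₄e^{iθ₄}.
Eliminating the other unknown: ω₃ = r₂ω₂ sin(θ₄−θ₂) / [r₃ sin(θ₃−θ₄)].
Numerator sine = +0.97705; denominator sine = -0.95732.
Result = 0.0126·22.01·(+0.97705) / (0.0273·(-0.95732)) = -10.368 rad/s; magnitude 10.368 rad/s.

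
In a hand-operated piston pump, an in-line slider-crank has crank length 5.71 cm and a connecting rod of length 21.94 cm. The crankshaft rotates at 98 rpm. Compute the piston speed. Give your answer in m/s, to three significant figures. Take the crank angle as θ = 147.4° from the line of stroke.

ω = 2π·98/60 = 10.26 rad/s
For an in-line slider-crank, x = r cosθ + √(L² − r² sin²θ), so v = −rω sinθ·[1 + r cosθ/√(L² − r² sin²θ)].
With r = 0.0571 m, L = 0.2194 m, θ = 147.4°: √(L² − r² sin²θ) = 0.21723 m.
v = −0.0571·10.26·0.53877·[1 + 0.0571·-0.84245/0.21723] = -0.2458 m/s.
|v| = 0.2458 m/s.

0.246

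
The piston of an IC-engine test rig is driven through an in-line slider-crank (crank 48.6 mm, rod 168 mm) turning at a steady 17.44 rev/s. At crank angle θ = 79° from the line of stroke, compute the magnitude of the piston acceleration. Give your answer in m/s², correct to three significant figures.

51.3

ω = 2π·17.4 = 109.6 rad/s
x(θ) = r cosθ + √(L² − r² sin²θ); with ω constant, a = ω²·d²x/dθ².
d²x/dθ² = −r cosθ − r²(cos2θ)/√u − r⁴ sin²2θ/(4u^{3/2}),  u = L² − r² sin²θ = 0.025948 m².
Substituting r = 0.0486 m, L = 0.168 m, θ = 79°: d²x/dθ² = +0.0042751 m.
a = ω²·d²x/dθ² = (109.6)²·(+0.0042751) = +51.333 m/s²;  |a| = 51.333 m/s².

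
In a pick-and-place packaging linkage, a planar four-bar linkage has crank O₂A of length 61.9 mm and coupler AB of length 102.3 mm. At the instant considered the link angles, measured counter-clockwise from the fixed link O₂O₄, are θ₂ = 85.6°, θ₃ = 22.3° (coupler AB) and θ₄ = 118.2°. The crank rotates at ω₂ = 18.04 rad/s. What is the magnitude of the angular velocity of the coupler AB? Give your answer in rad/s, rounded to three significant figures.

5.91

ω₂ = 18.04 rad/s
Differentiating the loop-closure r₂e^{iθ₂}+r₃e^{iθ₃}=r₁+r₄e^{iθ₄} gives r₂ω₂e^{iθ₂}+r₃ω₃e^{iθ₃}=r₄ω₄e^{iθ₄}.
Eliminating the other unknown: ω₃ = r₂ω₂ sin(θ₄−θ₂) / [r₃ sin(θ₃−θ₄)].
Numerator sine = +0.53877; denominator sine = -0.99470.
Result = 0.0619·18.04·(+0.53877) / (0.1023·(-0.99470)) = -5.9124 rad/s; magnitude 5.9124 rad/s.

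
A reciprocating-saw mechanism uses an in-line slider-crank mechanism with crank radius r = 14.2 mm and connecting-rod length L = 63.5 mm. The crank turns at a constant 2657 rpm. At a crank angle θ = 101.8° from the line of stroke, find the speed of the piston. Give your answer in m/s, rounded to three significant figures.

3.69

ω = 2π·2657/60 = 278.2 rad/s
For an in-line slider-crank, x = r cosθ + √(L² − r² sin²θ), so v = −rω sinθ·[1 + r cosθ/√(L² − r² sin²θ)].
With r = 0.0142 m, L = 0.0635 m, θ = 101.8°: √(L² − r² sin²θ) = 0.06196 m.
v = −0.0142·278.2·0.97887·[1 + 0.0142·-0.20450/0.06196] = -3.6863 m/s.
|v| = 3.6863 m/s.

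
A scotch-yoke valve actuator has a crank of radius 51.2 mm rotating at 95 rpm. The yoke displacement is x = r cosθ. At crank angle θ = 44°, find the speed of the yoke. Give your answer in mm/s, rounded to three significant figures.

ω = 9.948 rad/s (from 95 rpm).
x = r cosθ ⇒ ẋ = −rω sinθ.
|v| = rω|sinθ| = 0.0512·9.948·|sin 44°| = 0.35383 m/s = 353.83 mm/s.

354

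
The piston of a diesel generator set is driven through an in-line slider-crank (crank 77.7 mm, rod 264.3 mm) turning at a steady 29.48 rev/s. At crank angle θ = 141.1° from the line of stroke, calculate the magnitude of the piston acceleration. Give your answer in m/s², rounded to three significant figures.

1890

ω = 2π·29.5 = 185.2 rad/s
x(θ) = r cosθ + √(L² − r² sin²θ); with ω constant, a = ω²·d²x/dθ².
d²x/dθ² = −r cosθ − r²(cos2θ)/√u − r⁴ sin²2θ/(4u^{3/2}),  u = L² − r² sin²θ = 0.0674738 m².
Substituting r = 0.0777 m, L = 0.2643 m, θ = 141.1°: d²x/dθ² = +0.055061 m.
a = ω²·d²x/dθ² = (185.2)²·(+0.055061) = +1889.1 m/s²;  |a| = 1889.1 m/s².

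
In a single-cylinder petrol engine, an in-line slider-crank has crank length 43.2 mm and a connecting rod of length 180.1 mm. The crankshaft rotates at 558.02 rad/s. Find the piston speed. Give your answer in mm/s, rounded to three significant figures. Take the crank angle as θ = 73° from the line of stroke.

ω = 558 rad/s
For an in-line slider-crank, x = r cosθ + √(L² − r² sin²θ), so v = −rω sinθ·[1 + r cosθ/√(L² − r² sin²θ)].
With r = 0.0432 m, L = 0.1801 m, θ = 73°: √(L² − r² sin²θ) = 0.1753 m.
v = −0.0432·558·0.95630·[1 + 0.0432·0.29237/0.1753] = -24.714 m/s.
|v| = 24.714 m/s = 24714 mm/s.

24700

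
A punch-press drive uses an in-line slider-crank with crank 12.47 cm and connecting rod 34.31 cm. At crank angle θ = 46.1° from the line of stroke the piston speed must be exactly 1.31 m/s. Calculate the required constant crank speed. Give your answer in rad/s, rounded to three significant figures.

11.6

For an in-line slider-crank, |v_piston| = rω|sinθ|·[1 + r cosθ/√(L² − r² sin²θ)].
With r = 0.1247 m, L = 0.3431 m, θ = 46.1°: the bracketed kinematic factor |dx/dθ| = 0.11332 m.
ω = v/|dx/dθ| = 1.31/0.11332 = 11.561 rad/s.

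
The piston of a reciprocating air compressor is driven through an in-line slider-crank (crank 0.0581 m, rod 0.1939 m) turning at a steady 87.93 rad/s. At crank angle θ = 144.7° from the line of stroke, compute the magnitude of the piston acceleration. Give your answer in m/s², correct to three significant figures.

ω = 87.93 rad/s
x(θ) = r cosθ + √(L² − r² sin²θ); with ω constant, a = ω²·d²x/dθ².
d²x/dθ² = −r cosθ − r²(cos2θ)/√u − r⁴ sin²2θ/(4u^{3/2}),  u = L² − r² sin²θ = 0.03647 m².
Substituting r = 0.0581 m, L = 0.1939 m, θ = 144.7°: d²x/dθ² = +0.041182 m.
a = ω²·d²x/dθ² = (87.93)²·(+0.041182) = +318.41 m/s²;  |a| = 318.41 m/s².

318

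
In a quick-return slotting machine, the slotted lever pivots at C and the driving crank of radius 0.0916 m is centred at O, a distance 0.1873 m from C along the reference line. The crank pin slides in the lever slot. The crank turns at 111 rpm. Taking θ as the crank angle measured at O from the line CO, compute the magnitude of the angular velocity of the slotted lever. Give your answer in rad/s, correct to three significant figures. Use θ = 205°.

ω = 11.62 rad/s (from 111 rpm).
Crank pin A relative to C: A = (d + r cosθ, r sinθ); lever angle φ = atan2(r sinθ, d + r cosθ).
Differentiating tanφ: φ̇ = rω(d cosθ + r)/(d² + r² + 2dr cosθ).
d² + r² + 2dr cosθ = |CA|² = 0.0123734 m²;  d cosθ + r = -0.078151 m.
|ω_lever| = |0.0916·11.62·-0.078151| / 0.0123734 = 6.7251 rad/s.

6.73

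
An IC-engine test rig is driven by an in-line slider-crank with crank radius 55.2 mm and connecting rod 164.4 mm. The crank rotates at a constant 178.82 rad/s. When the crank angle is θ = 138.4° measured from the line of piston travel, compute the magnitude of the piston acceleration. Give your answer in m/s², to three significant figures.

ω = 178.8 rad/s
x(θ) = r cosθ + √(L² − r² sin²θ); with ω constant, a = ω²·d²x/dθ².
d²x/dθ² = −r cosθ − r²(cos2θ)/√u − r⁴ sin²2θ/(4u^{3/2}),  u = L² − r² sin²θ = 0.0256842 m².
Substituting r = 0.0552 m, L = 0.1644 m, θ = 138.4°: d²x/dθ² = +0.038471 m.
a = ω²·d²x/dθ² = (178.8)²·(+0.038471) = +1230.2 m/s²;  |a| = 1230.2 m/s².

1230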